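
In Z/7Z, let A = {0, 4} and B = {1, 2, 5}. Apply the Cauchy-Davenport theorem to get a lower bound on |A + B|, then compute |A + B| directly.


Cauchy-Davenport: |A + B| ≥ min(p, |A| + |B| - 1) for A, B nonempty in Z/pZ.
|A| = 2, |B| = 3, p = 7.
CD lower bound = min(7, 2 + 3 - 1) = min(7, 4) = 4.
Compute A + B mod 7 directly:
a = 0: 0+1=1, 0+2=2, 0+5=5
a = 4: 4+1=5, 4+2=6, 4+5=2
A + B = {1, 2, 5, 6}, so |A + B| = 4.
Verify: 4 ≥ 4? Yes ✓.

CD lower bound = 4, actual |A + B| = 4.


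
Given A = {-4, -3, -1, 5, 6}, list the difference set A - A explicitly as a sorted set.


A - A = {a - a' : a, a' ∈ A}.
Compute a - a' for each ordered pair (a, a'):
a = -4: -4--4=0, -4--3=-1, -4--1=-3, -4-5=-9, -4-6=-10
a = -3: -3--4=1, -3--3=0, -3--1=-2, -3-5=-8, -3-6=-9
a = -1: -1--4=3, -1--3=2, -1--1=0, -1-5=-6, -1-6=-7
a = 5: 5--4=9, 5--3=8, 5--1=6, 5-5=0, 5-6=-1
a = 6: 6--4=10, 6--3=9, 6--1=7, 6-5=1, 6-6=0
Collecting distinct values (and noting 0 appears from a-a):
A - A = {-10, -9, -8, -7, -6, -3, -2, -1, 0, 1, 2, 3, 6, 7, 8, 9, 10}
|A - A| = 17

A - A = {-10, -9, -8, -7, -6, -3, -2, -1, 0, 1, 2, 3, 6, 7, 8, 9, 10}


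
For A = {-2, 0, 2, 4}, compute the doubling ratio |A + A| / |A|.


|A| = 4.
Compute A + A by enumerating all 16 pairs.
A + A = {-4, -2, 0, 2, 4, 6, 8}, so |A + A| = 7.
K = |A + A| / |A| = 7/4 (already in lowest terms) ≈ 1.7500.
Reference: AP of size 4 gives K = 7/4 ≈ 1.7500; a fully generic set of size 4 gives K ≈ 2.5000.

|A| = 4, |A + A| = 7, K = 7/4.


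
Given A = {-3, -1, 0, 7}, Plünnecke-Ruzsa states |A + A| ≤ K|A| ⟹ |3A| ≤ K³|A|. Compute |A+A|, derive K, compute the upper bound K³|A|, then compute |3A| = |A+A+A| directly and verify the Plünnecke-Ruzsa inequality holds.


|A| = 4.
Step 1: Compute A + A by enumerating all 16 pairs.
A + A = {-6, -4, -3, -2, -1, 0, 4, 6, 7, 14}, so |A + A| = 10.
Step 2: Doubling constant K = |A + A|/|A| = 10/4 = 10/4 ≈ 2.5000.
Step 3: Plünnecke-Ruzsa gives |3A| ≤ K³·|A| = (2.5000)³ · 4 ≈ 62.5000.
Step 4: Compute 3A = A + A + A directly by enumerating all triples (a,b,c) ∈ A³; |3A| = 19.
Step 5: Check 19 ≤ 62.5000? Yes ✓.

K = 10/4, Plünnecke-Ruzsa bound K³|A| ≈ 62.5000, |3A| = 19, inequality holds.


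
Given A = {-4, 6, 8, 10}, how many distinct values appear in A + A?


A + A = {a + a' : a, a' ∈ A}; |A| = 4.
General bounds: 2|A| - 1 ≤ |A + A| ≤ |A|(|A|+1)/2, i.e. 7 ≤ |A + A| ≤ 10.
Lower bound 2|A|-1 is attained iff A is an arithmetic progression.
Enumerate sums a + a' for a ≤ a' (symmetric, so this suffices):
a = -4: -4+-4=-8, -4+6=2, -4+8=4, -4+10=6
a = 6: 6+6=12, 6+8=14, 6+10=16
a = 8: 8+8=16, 8+10=18
a = 10: 10+10=20
Distinct sums: {-8, 2, 4, 6, 12, 14, 16, 18, 20}
|A + A| = 9

|A + A| = 9


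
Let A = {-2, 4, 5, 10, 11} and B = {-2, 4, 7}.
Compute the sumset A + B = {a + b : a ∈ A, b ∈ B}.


A + B = {a + b : a ∈ A, b ∈ B}.
Enumerate all |A|·|B| = 5·3 = 15 pairs (a, b) and collect distinct sums.
a = -2: -2+-2=-4, -2+4=2, -2+7=5
a = 4: 4+-2=2, 4+4=8, 4+7=11
a = 5: 5+-2=3, 5+4=9, 5+7=12
a = 10: 10+-2=8, 10+4=14, 10+7=17
a = 11: 11+-2=9, 11+4=15, 11+7=18
Collecting distinct sums: A + B = {-4, 2, 3, 5, 8, 9, 11, 12, 14, 15, 17, 18}
|A + B| = 12

A + B = {-4, 2, 3, 5, 8, 9, 11, 12, 14, 15, 17, 18}


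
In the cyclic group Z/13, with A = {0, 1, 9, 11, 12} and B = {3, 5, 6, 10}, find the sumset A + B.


Work in Z/13Z: reduce every sum a + b modulo 13.
Enumerate all 20 pairs:
a = 0: 0+3=3, 0+5=5, 0+6=6, 0+10=10
a = 1: 1+3=4, 1+5=6, 1+6=7, 1+10=11
a = 9: 9+3=12, 9+5=1, 9+6=2, 9+10=6
a = 11: 11+3=1, 11+5=3, 11+6=4, 11+10=8
a = 12: 12+3=2, 12+5=4, 12+6=5, 12+10=9
Distinct residues collected: {1, 2, 3, 4, 5, 6, 7, 8, 9, 10, 11, 12}
|A + B| = 12 (out of 13 total residues).

A + B = {1, 2, 3, 4, 5, 6, 7, 8, 9, 10, 11, 12}


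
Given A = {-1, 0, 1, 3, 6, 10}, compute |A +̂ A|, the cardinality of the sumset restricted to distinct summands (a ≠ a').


Restricted sumset: A +̂ A = {a + a' : a ∈ A, a' ∈ A, a ≠ a'}.
Equivalently, take A + A and drop any sum 2a that is achievable ONLY as a + a for a ∈ A (i.e. sums representable only with equal summands).
Enumerate pairs (a, a') with a < a' (symmetric, so each unordered pair gives one sum; this covers all a ≠ a'):
  -1 + 0 = -1
  -1 + 1 = 0
  -1 + 3 = 2
  -1 + 6 = 5
  -1 + 10 = 9
  0 + 1 = 1
  0 + 3 = 3
  0 + 6 = 6
  0 + 10 = 10
  1 + 3 = 4
  1 + 6 = 7
  1 + 10 = 11
  3 + 6 = 9
  3 + 10 = 13
  6 + 10 = 16
Collected distinct sums: {-1, 0, 1, 2, 3, 4, 5, 6, 7, 9, 10, 11, 13, 16}
|A +̂ A| = 14
(Reference bound: |A +̂ A| ≥ 2|A| - 3 for |A| ≥ 2, with |A| = 6 giving ≥ 9.)

|A +̂ A| = 14


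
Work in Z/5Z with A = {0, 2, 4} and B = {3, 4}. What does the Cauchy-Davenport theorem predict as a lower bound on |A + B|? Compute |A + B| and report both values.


Cauchy-Davenport: |A + B| ≥ min(p, |A| + |B| - 1) for A, B nonempty in Z/pZ.
|A| = 3, |B| = 2, p = 5.
CD lower bound = min(5, 3 + 2 - 1) = min(5, 4) = 4.
Compute A + B mod 5 directly:
a = 0: 0+3=3, 0+4=4
a = 2: 2+3=0, 2+4=1
a = 4: 4+3=2, 4+4=3
A + B = {0, 1, 2, 3, 4}, so |A + B| = 5.
Verify: 5 ≥ 4? Yes ✓.

CD lower bound = 4, actual |A + B| = 5.


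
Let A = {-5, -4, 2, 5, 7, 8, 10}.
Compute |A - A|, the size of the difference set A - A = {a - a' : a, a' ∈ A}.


A - A = {a - a' : a, a' ∈ A}; |A| = 7.
Bounds: 2|A|-1 ≤ |A - A| ≤ |A|² - |A| + 1, i.e. 13 ≤ |A - A| ≤ 43.
Note: 0 ∈ A - A always (from a - a). The set is symmetric: if d ∈ A - A then -d ∈ A - A.
Enumerate nonzero differences d = a - a' with a > a' (then include -d):
Positive differences: {1, 2, 3, 5, 6, 7, 8, 9, 10, 11, 12, 13, 14, 15}
Full difference set: {0} ∪ (positive diffs) ∪ (negative diffs).
|A - A| = 1 + 2·14 = 29 (matches direct enumeration: 29).

|A - A| = 29


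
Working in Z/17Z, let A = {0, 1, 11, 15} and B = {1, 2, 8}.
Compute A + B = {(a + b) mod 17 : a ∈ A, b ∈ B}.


Work in Z/17Z: reduce every sum a + b modulo 17.
Enumerate all 12 pairs:
a = 0: 0+1=1, 0+2=2, 0+8=8
a = 1: 1+1=2, 1+2=3, 1+8=9
a = 11: 11+1=12, 11+2=13, 11+8=2
a = 15: 15+1=16, 15+2=0, 15+8=6
Distinct residues collected: {0, 1, 2, 3, 6, 8, 9, 12, 13, 16}
|A + B| = 10 (out of 17 total residues).

A + B = {0, 1, 2, 3, 6, 8, 9, 12, 13, 16}


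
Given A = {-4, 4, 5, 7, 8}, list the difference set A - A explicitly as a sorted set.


A - A = {a - a' : a, a' ∈ A}.
Compute a - a' for each ordered pair (a, a'):
a = -4: -4--4=0, -4-4=-8, -4-5=-9, -4-7=-11, -4-8=-12
a = 4: 4--4=8, 4-4=0, 4-5=-1, 4-7=-3, 4-8=-4
a = 5: 5--4=9, 5-4=1, 5-5=0, 5-7=-2, 5-8=-3
a = 7: 7--4=11, 7-4=3, 7-5=2, 7-7=0, 7-8=-1
a = 8: 8--4=12, 8-4=4, 8-5=3, 8-7=1, 8-8=0
Collecting distinct values (and noting 0 appears from a-a):
A - A = {-12, -11, -9, -8, -4, -3, -2, -1, 0, 1, 2, 3, 4, 8, 9, 11, 12}
|A - A| = 17

A - A = {-12, -11, -9, -8, -4, -3, -2, -1, 0, 1, 2, 3, 4, 8, 9, 11, 12}


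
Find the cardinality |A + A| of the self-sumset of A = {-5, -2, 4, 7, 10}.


A + A = {a + a' : a, a' ∈ A}; |A| = 5.
General bounds: 2|A| - 1 ≤ |A + A| ≤ |A|(|A|+1)/2, i.e. 9 ≤ |A + A| ≤ 15.
Lower bound 2|A|-1 is attained iff A is an arithmetic progression.
Enumerate sums a + a' for a ≤ a' (symmetric, so this suffices):
a = -5: -5+-5=-10, -5+-2=-7, -5+4=-1, -5+7=2, -5+10=5
a = -2: -2+-2=-4, -2+4=2, -2+7=5, -2+10=8
a = 4: 4+4=8, 4+7=11, 4+10=14
a = 7: 7+7=14, 7+10=17
a = 10: 10+10=20
Distinct sums: {-10, -7, -4, -1, 2, 5, 8, 11, 14, 17, 20}
|A + A| = 11

|A + A| = 11


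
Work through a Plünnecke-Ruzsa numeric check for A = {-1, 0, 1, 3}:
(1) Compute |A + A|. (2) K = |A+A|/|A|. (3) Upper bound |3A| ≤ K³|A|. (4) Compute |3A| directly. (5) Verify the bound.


|A| = 4.
Step 1: Compute A + A by enumerating all 16 pairs.
A + A = {-2, -1, 0, 1, 2, 3, 4, 6}, so |A + A| = 8.
Step 2: Doubling constant K = |A + A|/|A| = 8/4 = 8/4 ≈ 2.0000.
Step 3: Plünnecke-Ruzsa gives |3A| ≤ K³·|A| = (2.0000)³ · 4 ≈ 32.0000.
Step 4: Compute 3A = A + A + A directly by enumerating all triples (a,b,c) ∈ A³; |3A| = 12.
Step 5: Check 12 ≤ 32.0000? Yes ✓.

K = 8/4, Plünnecke-Ruzsa bound K³|A| ≈ 32.0000, |3A| = 12, inequality holds.


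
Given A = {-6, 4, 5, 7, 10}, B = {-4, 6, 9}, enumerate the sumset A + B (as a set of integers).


A + B = {a + b : a ∈ A, b ∈ B}.
Enumerate all |A|·|B| = 5·3 = 15 pairs (a, b) and collect distinct sums.
a = -6: -6+-4=-10, -6+6=0, -6+9=3
a = 4: 4+-4=0, 4+6=10, 4+9=13
a = 5: 5+-4=1, 5+6=11, 5+9=14
a = 7: 7+-4=3, 7+6=13, 7+9=16
a = 10: 10+-4=6, 10+6=16, 10+9=19
Collecting distinct sums: A + B = {-10, 0, 1, 3, 6, 10, 11, 13, 14, 16, 19}
|A + B| = 11

A + B = {-10, 0, 1, 3, 6, 10, 11, 13, 14, 16, 19}


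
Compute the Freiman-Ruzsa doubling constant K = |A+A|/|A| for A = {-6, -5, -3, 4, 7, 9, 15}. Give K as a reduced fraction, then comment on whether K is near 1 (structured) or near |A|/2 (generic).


|A| = 7.
Compute A + A by enumerating all 49 pairs.
A + A = {-12, -11, -10, -9, -8, -6, -2, -1, 1, 2, 3, 4, 6, 8, 9, 10, 11, 12, 13, 14, 16, 18, 19, 22, 24, 30}, so |A + A| = 26.
K = |A + A| / |A| = 26/7 (already in lowest terms) ≈ 3.7143.
Reference: AP of size 7 gives K = 13/7 ≈ 1.8571; a fully generic set of size 7 gives K ≈ 4.0000.

|A| = 7, |A + A| = 26, K = 26/7.


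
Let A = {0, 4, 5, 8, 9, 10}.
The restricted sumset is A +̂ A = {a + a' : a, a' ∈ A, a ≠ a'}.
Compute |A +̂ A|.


Restricted sumset: A +̂ A = {a + a' : a ∈ A, a' ∈ A, a ≠ a'}.
Equivalently, take A + A and drop any sum 2a that is achievable ONLY as a + a for a ∈ A (i.e. sums representable only with equal summands).
Enumerate pairs (a, a') with a < a' (symmetric, so each unordered pair gives one sum; this covers all a ≠ a'):
  0 + 4 = 4
  0 + 5 = 5
  0 + 8 = 8
  0 + 9 = 9
  0 + 10 = 10
  4 + 5 = 9
  4 + 8 = 12
  4 + 9 = 13
  4 + 10 = 14
  5 + 8 = 13
  5 + 9 = 14
  5 + 10 = 15
  8 + 9 = 17
  8 + 10 = 18
  9 + 10 = 19
Collected distinct sums: {4, 5, 8, 9, 10, 12, 13, 14, 15, 17, 18, 19}
|A +̂ A| = 12
(Reference bound: |A +̂ A| ≥ 2|A| - 3 for |A| ≥ 2, with |A| = 6 giving ≥ 9.)

|A +̂ A| = 12


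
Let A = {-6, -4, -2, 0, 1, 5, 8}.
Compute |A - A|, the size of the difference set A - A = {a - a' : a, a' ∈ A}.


A - A = {a - a' : a, a' ∈ A}; |A| = 7.
Bounds: 2|A|-1 ≤ |A - A| ≤ |A|² - |A| + 1, i.e. 13 ≤ |A - A| ≤ 43.
Note: 0 ∈ A - A always (from a - a). The set is symmetric: if d ∈ A - A then -d ∈ A - A.
Enumerate nonzero differences d = a - a' with a > a' (then include -d):
Positive differences: {1, 2, 3, 4, 5, 6, 7, 8, 9, 10, 11, 12, 14}
Full difference set: {0} ∪ (positive diffs) ∪ (negative diffs).
|A - A| = 1 + 2·13 = 27 (matches direct enumeration: 27).

|A - A| = 27


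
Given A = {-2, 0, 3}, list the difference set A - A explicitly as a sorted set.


A - A = {a - a' : a, a' ∈ A}.
Compute a - a' for each ordered pair (a, a'):
a = -2: -2--2=0, -2-0=-2, -2-3=-5
a = 0: 0--2=2, 0-0=0, 0-3=-3
a = 3: 3--2=5, 3-0=3, 3-3=0
Collecting distinct values (and noting 0 appears from a-a):
A - A = {-5, -3, -2, 0, 2, 3, 5}
|A - A| = 7

A - A = {-5, -3, -2, 0, 2, 3, 5}


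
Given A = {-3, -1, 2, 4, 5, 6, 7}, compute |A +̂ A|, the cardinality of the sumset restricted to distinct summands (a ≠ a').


Restricted sumset: A +̂ A = {a + a' : a ∈ A, a' ∈ A, a ≠ a'}.
Equivalently, take A + A and drop any sum 2a that is achievable ONLY as a + a for a ∈ A (i.e. sums representable only with equal summands).
Enumerate pairs (a, a') with a < a' (symmetric, so each unordered pair gives one sum; this covers all a ≠ a'):
  -3 + -1 = -4
  -3 + 2 = -1
  -3 + 4 = 1
  -3 + 5 = 2
  -3 + 6 = 3
  -3 + 7 = 4
  -1 + 2 = 1
  -1 + 4 = 3
  -1 + 5 = 4
  -1 + 6 = 5
  -1 + 7 = 6
  2 + 4 = 6
  2 + 5 = 7
  2 + 6 = 8
  2 + 7 = 9
  4 + 5 = 9
  4 + 6 = 10
  4 + 7 = 11
  5 + 6 = 11
  5 + 7 = 12
  6 + 7 = 13
Collected distinct sums: {-4, -1, 1, 2, 3, 4, 5, 6, 7, 8, 9, 10, 11, 12, 13}
|A +̂ A| = 15
(Reference bound: |A +̂ A| ≥ 2|A| - 3 for |A| ≥ 2, with |A| = 7 giving ≥ 11.)

|A +̂ A| = 15


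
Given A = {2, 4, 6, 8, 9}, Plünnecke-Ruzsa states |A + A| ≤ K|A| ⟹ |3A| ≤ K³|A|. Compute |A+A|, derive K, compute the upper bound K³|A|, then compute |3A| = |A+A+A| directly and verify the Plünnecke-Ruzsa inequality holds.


|A| = 5.
Step 1: Compute A + A by enumerating all 25 pairs.
A + A = {4, 6, 8, 10, 11, 12, 13, 14, 15, 16, 17, 18}, so |A + A| = 12.
Step 2: Doubling constant K = |A + A|/|A| = 12/5 = 12/5 ≈ 2.4000.
Step 3: Plünnecke-Ruzsa gives |3A| ≤ K³·|A| = (2.4000)³ · 5 ≈ 69.1200.
Step 4: Compute 3A = A + A + A directly by enumerating all triples (a,b,c) ∈ A³; |3A| = 19.
Step 5: Check 19 ≤ 69.1200? Yes ✓.

K = 12/5, Plünnecke-Ruzsa bound K³|A| ≈ 69.1200, |3A| = 19, inequality holds.


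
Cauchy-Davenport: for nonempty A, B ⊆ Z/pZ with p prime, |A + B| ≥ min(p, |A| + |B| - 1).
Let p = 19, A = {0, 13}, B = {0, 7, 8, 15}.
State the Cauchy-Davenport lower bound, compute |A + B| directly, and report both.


Cauchy-Davenport: |A + B| ≥ min(p, |A| + |B| - 1) for A, B nonempty in Z/pZ.
|A| = 2, |B| = 4, p = 19.
CD lower bound = min(19, 2 + 4 - 1) = min(19, 5) = 5.
Compute A + B mod 19 directly:
a = 0: 0+0=0, 0+7=7, 0+8=8, 0+15=15
a = 13: 13+0=13, 13+7=1, 13+8=2, 13+15=9
A + B = {0, 1, 2, 7, 8, 9, 13, 15}, so |A + B| = 8.
Verify: 8 ≥ 5? Yes ✓.

CD lower bound = 5, actual |A + B| = 8.


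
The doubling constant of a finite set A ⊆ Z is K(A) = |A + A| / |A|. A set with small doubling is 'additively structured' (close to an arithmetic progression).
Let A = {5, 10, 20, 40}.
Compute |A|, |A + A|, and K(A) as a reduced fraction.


|A| = 4.
Compute A + A by enumerating all 16 pairs.
A + A = {10, 15, 20, 25, 30, 40, 45, 50, 60, 80}, so |A + A| = 10.
K = |A + A| / |A| = 10/4 = 5/2 ≈ 2.5000.
Reference: AP of size 4 gives K = 7/4 ≈ 1.7500; a fully generic set of size 4 gives K ≈ 2.5000.

|A| = 4, |A + A| = 10, K = 10/4 = 5/2.


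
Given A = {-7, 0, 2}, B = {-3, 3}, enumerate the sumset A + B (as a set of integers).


A + B = {a + b : a ∈ A, b ∈ B}.
Enumerate all |A|·|B| = 3·2 = 6 pairs (a, b) and collect distinct sums.
a = -7: -7+-3=-10, -7+3=-4
a = 0: 0+-3=-3, 0+3=3
a = 2: 2+-3=-1, 2+3=5
Collecting distinct sums: A + B = {-10, -4, -3, -1, 3, 5}
|A + B| = 6

A + B = {-10, -4, -3, -1, 3, 5}


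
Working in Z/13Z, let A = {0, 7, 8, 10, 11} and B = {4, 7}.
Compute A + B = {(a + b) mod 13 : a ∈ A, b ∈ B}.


Work in Z/13Z: reduce every sum a + b modulo 13.
Enumerate all 10 pairs:
a = 0: 0+4=4, 0+7=7
a = 7: 7+4=11, 7+7=1
a = 8: 8+4=12, 8+7=2
a = 10: 10+4=1, 10+7=4
a = 11: 11+4=2, 11+7=5
Distinct residues collected: {1, 2, 4, 5, 7, 11, 12}
|A + B| = 7 (out of 13 total residues).

A + B = {1, 2, 4, 5, 7, 11, 12}


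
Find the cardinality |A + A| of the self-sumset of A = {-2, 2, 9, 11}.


A + A = {a + a' : a, a' ∈ A}; |A| = 4.
General bounds: 2|A| - 1 ≤ |A + A| ≤ |A|(|A|+1)/2, i.e. 7 ≤ |A + A| ≤ 10.
Lower bound 2|A|-1 is attained iff A is an arithmetic progression.
Enumerate sums a + a' for a ≤ a' (symmetric, so this suffices):
a = -2: -2+-2=-4, -2+2=0, -2+9=7, -2+11=9
a = 2: 2+2=4, 2+9=11, 2+11=13
a = 9: 9+9=18, 9+11=20
a = 11: 11+11=22
Distinct sums: {-4, 0, 4, 7, 9, 11, 13, 18, 20, 22}
|A + A| = 10

|A + A| = 10


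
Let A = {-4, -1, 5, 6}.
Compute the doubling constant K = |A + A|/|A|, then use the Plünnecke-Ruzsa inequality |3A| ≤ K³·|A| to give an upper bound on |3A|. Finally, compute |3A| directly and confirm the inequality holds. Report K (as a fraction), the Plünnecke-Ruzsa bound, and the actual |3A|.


|A| = 4.
Step 1: Compute A + A by enumerating all 16 pairs.
A + A = {-8, -5, -2, 1, 2, 4, 5, 10, 11, 12}, so |A + A| = 10.
Step 2: Doubling constant K = |A + A|/|A| = 10/4 = 10/4 ≈ 2.5000.
Step 3: Plünnecke-Ruzsa gives |3A| ≤ K³·|A| = (2.5000)³ · 4 ≈ 62.5000.
Step 4: Compute 3A = A + A + A directly by enumerating all triples (a,b,c) ∈ A³; |3A| = 19.
Step 5: Check 19 ≤ 62.5000? Yes ✓.

K = 10/4, Plünnecke-Ruzsa bound K³|A| ≈ 62.5000, |3A| = 19, inequality holds.


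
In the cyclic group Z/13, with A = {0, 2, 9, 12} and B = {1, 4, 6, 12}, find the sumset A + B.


Work in Z/13Z: reduce every sum a + b modulo 13.
Enumerate all 16 pairs:
a = 0: 0+1=1, 0+4=4, 0+6=6, 0+12=12
a = 2: 2+1=3, 2+4=6, 2+6=8, 2+12=1
a = 9: 9+1=10, 9+4=0, 9+6=2, 9+12=8
a = 12: 12+1=0, 12+4=3, 12+6=5, 12+12=11
Distinct residues collected: {0, 1, 2, 3, 4, 5, 6, 8, 10, 11, 12}
|A + B| = 11 (out of 13 total residues).

A + B = {0, 1, 2, 3, 4, 5, 6, 8, 10, 11, 12}


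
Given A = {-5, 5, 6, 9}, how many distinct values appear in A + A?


A + A = {a + a' : a, a' ∈ A}; |A| = 4.
General bounds: 2|A| - 1 ≤ |A + A| ≤ |A|(|A|+1)/2, i.e. 7 ≤ |A + A| ≤ 10.
Lower bound 2|A|-1 is attained iff A is an arithmetic progression.
Enumerate sums a + a' for a ≤ a' (symmetric, so this suffices):
a = -5: -5+-5=-10, -5+5=0, -5+6=1, -5+9=4
a = 5: 5+5=10, 5+6=11, 5+9=14
a = 6: 6+6=12, 6+9=15
a = 9: 9+9=18
Distinct sums: {-10, 0, 1, 4, 10, 11, 12, 14, 15, 18}
|A + A| = 10

|A + A| = 10


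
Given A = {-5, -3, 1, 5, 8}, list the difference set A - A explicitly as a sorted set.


A - A = {a - a' : a, a' ∈ A}.
Compute a - a' for each ordered pair (a, a'):
a = -5: -5--5=0, -5--3=-2, -5-1=-6, -5-5=-10, -5-8=-13
a = -3: -3--5=2, -3--3=0, -3-1=-4, -3-5=-8, -3-8=-11
a = 1: 1--5=6, 1--3=4, 1-1=0, 1-5=-4, 1-8=-7
a = 5: 5--5=10, 5--3=8, 5-1=4, 5-5=0, 5-8=-3
a = 8: 8--5=13, 8--3=11, 8-1=7, 8-5=3, 8-8=0
Collecting distinct values (and noting 0 appears from a-a):
A - A = {-13, -11, -10, -8, -7, -6, -4, -3, -2, 0, 2, 3, 4, 6, 7, 8, 10, 11, 13}
|A - A| = 19

A - A = {-13, -11, -10, -8, -7, -6, -4, -3, -2, 0, 2, 3, 4, 6, 7, 8, 10, 11, 13}


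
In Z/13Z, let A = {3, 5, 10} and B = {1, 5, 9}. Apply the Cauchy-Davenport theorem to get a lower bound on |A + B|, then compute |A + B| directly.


Cauchy-Davenport: |A + B| ≥ min(p, |A| + |B| - 1) for A, B nonempty in Z/pZ.
|A| = 3, |B| = 3, p = 13.
CD lower bound = min(13, 3 + 3 - 1) = min(13, 5) = 5.
Compute A + B mod 13 directly:
a = 3: 3+1=4, 3+5=8, 3+9=12
a = 5: 5+1=6, 5+5=10, 5+9=1
a = 10: 10+1=11, 10+5=2, 10+9=6
A + B = {1, 2, 4, 6, 8, 10, 11, 12}, so |A + B| = 8.
Verify: 8 ≥ 5? Yes ✓.

CD lower bound = 5, actual |A + B| = 8.


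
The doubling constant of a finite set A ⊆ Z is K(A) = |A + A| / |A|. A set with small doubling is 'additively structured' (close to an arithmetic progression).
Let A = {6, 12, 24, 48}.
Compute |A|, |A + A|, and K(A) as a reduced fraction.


|A| = 4.
Compute A + A by enumerating all 16 pairs.
A + A = {12, 18, 24, 30, 36, 48, 54, 60, 72, 96}, so |A + A| = 10.
K = |A + A| / |A| = 10/4 = 5/2 ≈ 2.5000.
Reference: AP of size 4 gives K = 7/4 ≈ 1.7500; a fully generic set of size 4 gives K ≈ 2.5000.

|A| = 4, |A + A| = 10, K = 10/4 = 5/2.


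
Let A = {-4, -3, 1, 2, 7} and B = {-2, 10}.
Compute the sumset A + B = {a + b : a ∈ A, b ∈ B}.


A + B = {a + b : a ∈ A, b ∈ B}.
Enumerate all |A|·|B| = 5·2 = 10 pairs (a, b) and collect distinct sums.
a = -4: -4+-2=-6, -4+10=6
a = -3: -3+-2=-5, -3+10=7
a = 1: 1+-2=-1, 1+10=11
a = 2: 2+-2=0, 2+10=12
a = 7: 7+-2=5, 7+10=17
Collecting distinct sums: A + B = {-6, -5, -1, 0, 5, 6, 7, 11, 12, 17}
|A + B| = 10

A + B = {-6, -5, -1, 0, 5, 6, 7, 11, 12, 17}


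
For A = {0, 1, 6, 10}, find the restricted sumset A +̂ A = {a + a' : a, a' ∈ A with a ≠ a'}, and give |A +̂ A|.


Restricted sumset: A +̂ A = {a + a' : a ∈ A, a' ∈ A, a ≠ a'}.
Equivalently, take A + A and drop any sum 2a that is achievable ONLY as a + a for a ∈ A (i.e. sums representable only with equal summands).
Enumerate pairs (a, a') with a < a' (symmetric, so each unordered pair gives one sum; this covers all a ≠ a'):
  0 + 1 = 1
  0 + 6 = 6
  0 + 10 = 10
  1 + 6 = 7
  1 + 10 = 11
  6 + 10 = 16
Collected distinct sums: {1, 6, 7, 10, 11, 16}
|A +̂ A| = 6
(Reference bound: |A +̂ A| ≥ 2|A| - 3 for |A| ≥ 2, with |A| = 4 giving ≥ 5.)

|A +̂ A| = 6


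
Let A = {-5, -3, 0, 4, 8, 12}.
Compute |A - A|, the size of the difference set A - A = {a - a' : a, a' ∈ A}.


A - A = {a - a' : a, a' ∈ A}; |A| = 6.
Bounds: 2|A|-1 ≤ |A - A| ≤ |A|² - |A| + 1, i.e. 11 ≤ |A - A| ≤ 31.
Note: 0 ∈ A - A always (from a - a). The set is symmetric: if d ∈ A - A then -d ∈ A - A.
Enumerate nonzero differences d = a - a' with a > a' (then include -d):
Positive differences: {2, 3, 4, 5, 7, 8, 9, 11, 12, 13, 15, 17}
Full difference set: {0} ∪ (positive diffs) ∪ (negative diffs).
|A - A| = 1 + 2·12 = 25 (matches direct enumeration: 25).

|A - A| = 25


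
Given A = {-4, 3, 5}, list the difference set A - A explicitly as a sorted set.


A - A = {a - a' : a, a' ∈ A}.
Compute a - a' for each ordered pair (a, a'):
a = -4: -4--4=0, -4-3=-7, -4-5=-9
a = 3: 3--4=7, 3-3=0, 3-5=-2
a = 5: 5--4=9, 5-3=2, 5-5=0
Collecting distinct values (and noting 0 appears from a-a):
A - A = {-9, -7, -2, 0, 2, 7, 9}
|A - A| = 7

A - A = {-9, -7, -2, 0, 2, 7, 9}


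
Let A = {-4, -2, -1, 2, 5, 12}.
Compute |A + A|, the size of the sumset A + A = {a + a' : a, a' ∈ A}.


A + A = {a + a' : a, a' ∈ A}; |A| = 6.
General bounds: 2|A| - 1 ≤ |A + A| ≤ |A|(|A|+1)/2, i.e. 11 ≤ |A + A| ≤ 21.
Lower bound 2|A|-1 is attained iff A is an arithmetic progression.
Enumerate sums a + a' for a ≤ a' (symmetric, so this suffices):
a = -4: -4+-4=-8, -4+-2=-6, -4+-1=-5, -4+2=-2, -4+5=1, -4+12=8
a = -2: -2+-2=-4, -2+-1=-3, -2+2=0, -2+5=3, -2+12=10
a = -1: -1+-1=-2, -1+2=1, -1+5=4, -1+12=11
a = 2: 2+2=4, 2+5=7, 2+12=14
a = 5: 5+5=10, 5+12=17
a = 12: 12+12=24
Distinct sums: {-8, -6, -5, -4, -3, -2, 0, 1, 3, 4, 7, 8, 10, 11, 14, 17, 24}
|A + A| = 17

|A + A| = 17


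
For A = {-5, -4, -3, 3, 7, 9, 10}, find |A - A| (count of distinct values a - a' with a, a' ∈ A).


A - A = {a - a' : a, a' ∈ A}; |A| = 7.
Bounds: 2|A|-1 ≤ |A - A| ≤ |A|² - |A| + 1, i.e. 13 ≤ |A - A| ≤ 43.
Note: 0 ∈ A - A always (from a - a). The set is symmetric: if d ∈ A - A then -d ∈ A - A.
Enumerate nonzero differences d = a - a' with a > a' (then include -d):
Positive differences: {1, 2, 3, 4, 6, 7, 8, 10, 11, 12, 13, 14, 15}
Full difference set: {0} ∪ (positive diffs) ∪ (negative diffs).
|A - A| = 1 + 2·13 = 27 (matches direct enumeration: 27).

|A - A| = 27


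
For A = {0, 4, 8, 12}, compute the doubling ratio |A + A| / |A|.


|A| = 4.
Compute A + A by enumerating all 16 pairs.
A + A = {0, 4, 8, 12, 16, 20, 24}, so |A + A| = 7.
K = |A + A| / |A| = 7/4 (already in lowest terms) ≈ 1.7500.
Reference: AP of size 4 gives K = 7/4 ≈ 1.7500; a fully generic set of size 4 gives K ≈ 2.5000.

|A| = 4, |A + A| = 7, K = 7/4.


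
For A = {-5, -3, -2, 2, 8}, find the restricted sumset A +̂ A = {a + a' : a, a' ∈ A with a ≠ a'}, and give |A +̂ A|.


Restricted sumset: A +̂ A = {a + a' : a ∈ A, a' ∈ A, a ≠ a'}.
Equivalently, take A + A and drop any sum 2a that is achievable ONLY as a + a for a ∈ A (i.e. sums representable only with equal summands).
Enumerate pairs (a, a') with a < a' (symmetric, so each unordered pair gives one sum; this covers all a ≠ a'):
  -5 + -3 = -8
  -5 + -2 = -7
  -5 + 2 = -3
  -5 + 8 = 3
  -3 + -2 = -5
  -3 + 2 = -1
  -3 + 8 = 5
  -2 + 2 = 0
  -2 + 8 = 6
  2 + 8 = 10
Collected distinct sums: {-8, -7, -5, -3, -1, 0, 3, 5, 6, 10}
|A +̂ A| = 10
(Reference bound: |A +̂ A| ≥ 2|A| - 3 for |A| ≥ 2, with |A| = 5 giving ≥ 7.)

|A +̂ A| = 10


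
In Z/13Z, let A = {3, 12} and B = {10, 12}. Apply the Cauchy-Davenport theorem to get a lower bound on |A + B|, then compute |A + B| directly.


Cauchy-Davenport: |A + B| ≥ min(p, |A| + |B| - 1) for A, B nonempty in Z/pZ.
|A| = 2, |B| = 2, p = 13.
CD lower bound = min(13, 2 + 2 - 1) = min(13, 3) = 3.
Compute A + B mod 13 directly:
a = 3: 3+10=0, 3+12=2
a = 12: 12+10=9, 12+12=11
A + B = {0, 2, 9, 11}, so |A + B| = 4.
Verify: 4 ≥ 3? Yes ✓.

CD lower bound = 3, actual |A + B| = 4.


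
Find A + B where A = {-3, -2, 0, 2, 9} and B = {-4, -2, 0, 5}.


A + B = {a + b : a ∈ A, b ∈ B}.
Enumerate all |A|·|B| = 5·4 = 20 pairs (a, b) and collect distinct sums.
a = -3: -3+-4=-7, -3+-2=-5, -3+0=-3, -3+5=2
a = -2: -2+-4=-6, -2+-2=-4, -2+0=-2, -2+5=3
a = 0: 0+-4=-4, 0+-2=-2, 0+0=0, 0+5=5
a = 2: 2+-4=-2, 2+-2=0, 2+0=2, 2+5=7
a = 9: 9+-4=5, 9+-2=7, 9+0=9, 9+5=14
Collecting distinct sums: A + B = {-7, -6, -5, -4, -3, -2, 0, 2, 3, 5, 7, 9, 14}
|A + B| = 13

A + B = {-7, -6, -5, -4, -3, -2, 0, 2, 3, 5, 7, 9, 14}


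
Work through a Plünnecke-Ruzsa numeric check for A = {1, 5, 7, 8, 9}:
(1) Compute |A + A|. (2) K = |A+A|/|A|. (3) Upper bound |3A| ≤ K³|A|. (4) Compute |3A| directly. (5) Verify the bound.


|A| = 5.
Step 1: Compute A + A by enumerating all 25 pairs.
A + A = {2, 6, 8, 9, 10, 12, 13, 14, 15, 16, 17, 18}, so |A + A| = 12.
Step 2: Doubling constant K = |A + A|/|A| = 12/5 = 12/5 ≈ 2.4000.
Step 3: Plünnecke-Ruzsa gives |3A| ≤ K³·|A| = (2.4000)³ · 5 ≈ 69.1200.
Step 4: Compute 3A = A + A + A directly by enumerating all triples (a,b,c) ∈ A³; |3A| = 20.
Step 5: Check 20 ≤ 69.1200? Yes ✓.

K = 12/5, Plünnecke-Ruzsa bound K³|A| ≈ 69.1200, |3A| = 20, inequality holds.


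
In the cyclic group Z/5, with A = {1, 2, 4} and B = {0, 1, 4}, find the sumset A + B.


Work in Z/5Z: reduce every sum a + b modulo 5.
Enumerate all 9 pairs:
a = 1: 1+0=1, 1+1=2, 1+4=0
a = 2: 2+0=2, 2+1=3, 2+4=1
a = 4: 4+0=4, 4+1=0, 4+4=3
Distinct residues collected: {0, 1, 2, 3, 4}
|A + B| = 5 (out of 5 total residues).

A + B = {0, 1, 2, 3, 4}


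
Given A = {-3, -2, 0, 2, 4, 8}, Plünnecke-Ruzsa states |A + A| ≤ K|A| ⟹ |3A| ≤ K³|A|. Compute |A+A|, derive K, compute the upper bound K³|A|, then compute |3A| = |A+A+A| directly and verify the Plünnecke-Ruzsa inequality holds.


|A| = 6.
Step 1: Compute A + A by enumerating all 36 pairs.
A + A = {-6, -5, -4, -3, -2, -1, 0, 1, 2, 4, 5, 6, 8, 10, 12, 16}, so |A + A| = 16.
Step 2: Doubling constant K = |A + A|/|A| = 16/6 = 16/6 ≈ 2.6667.
Step 3: Plünnecke-Ruzsa gives |3A| ≤ K³·|A| = (2.6667)³ · 6 ≈ 113.7778.
Step 4: Compute 3A = A + A + A directly by enumerating all triples (a,b,c) ∈ A³; |3A| = 27.
Step 5: Check 27 ≤ 113.7778? Yes ✓.

K = 16/6, Plünnecke-Ruzsa bound K³|A| ≈ 113.7778, |3A| = 27, inequality holds.


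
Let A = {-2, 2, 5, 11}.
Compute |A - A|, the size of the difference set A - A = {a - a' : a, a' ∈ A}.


A - A = {a - a' : a, a' ∈ A}; |A| = 4.
Bounds: 2|A|-1 ≤ |A - A| ≤ |A|² - |A| + 1, i.e. 7 ≤ |A - A| ≤ 13.
Note: 0 ∈ A - A always (from a - a). The set is symmetric: if d ∈ A - A then -d ∈ A - A.
Enumerate nonzero differences d = a - a' with a > a' (then include -d):
Positive differences: {3, 4, 6, 7, 9, 13}
Full difference set: {0} ∪ (positive diffs) ∪ (negative diffs).
|A - A| = 1 + 2·6 = 13 (matches direct enumeration: 13).

|A - A| = 13


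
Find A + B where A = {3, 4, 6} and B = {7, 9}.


A + B = {a + b : a ∈ A, b ∈ B}.
Enumerate all |A|·|B| = 3·2 = 6 pairs (a, b) and collect distinct sums.
a = 3: 3+7=10, 3+9=12
a = 4: 4+7=11, 4+9=13
a = 6: 6+7=13, 6+9=15
Collecting distinct sums: A + B = {10, 11, 12, 13, 15}
|A + B| = 5

A + B = {10, 11, 12, 13, 15}


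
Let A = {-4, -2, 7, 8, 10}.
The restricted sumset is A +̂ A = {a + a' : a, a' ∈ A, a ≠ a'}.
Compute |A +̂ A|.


Restricted sumset: A +̂ A = {a + a' : a ∈ A, a' ∈ A, a ≠ a'}.
Equivalently, take A + A and drop any sum 2a that is achievable ONLY as a + a for a ∈ A (i.e. sums representable only with equal summands).
Enumerate pairs (a, a') with a < a' (symmetric, so each unordered pair gives one sum; this covers all a ≠ a'):
  -4 + -2 = -6
  -4 + 7 = 3
  -4 + 8 = 4
  -4 + 10 = 6
  -2 + 7 = 5
  -2 + 8 = 6
  -2 + 10 = 8
  7 + 8 = 15
  7 + 10 = 17
  8 + 10 = 18
Collected distinct sums: {-6, 3, 4, 5, 6, 8, 15, 17, 18}
|A +̂ A| = 9
(Reference bound: |A +̂ A| ≥ 2|A| - 3 for |A| ≥ 2, with |A| = 5 giving ≥ 7.)

|A +̂ A| = 9


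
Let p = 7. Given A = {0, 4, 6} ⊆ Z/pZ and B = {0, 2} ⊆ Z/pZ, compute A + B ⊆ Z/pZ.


Work in Z/7Z: reduce every sum a + b modulo 7.
Enumerate all 6 pairs:
a = 0: 0+0=0, 0+2=2
a = 4: 4+0=4, 4+2=6
a = 6: 6+0=6, 6+2=1
Distinct residues collected: {0, 1, 2, 4, 6}
|A + B| = 5 (out of 7 total residues).

A + B = {0, 1, 2, 4, 6}


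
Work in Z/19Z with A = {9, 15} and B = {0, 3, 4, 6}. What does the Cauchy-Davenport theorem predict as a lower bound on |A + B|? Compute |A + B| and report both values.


Cauchy-Davenport: |A + B| ≥ min(p, |A| + |B| - 1) for A, B nonempty in Z/pZ.
|A| = 2, |B| = 4, p = 19.
CD lower bound = min(19, 2 + 4 - 1) = min(19, 5) = 5.
Compute A + B mod 19 directly:
a = 9: 9+0=9, 9+3=12, 9+4=13, 9+6=15
a = 15: 15+0=15, 15+3=18, 15+4=0, 15+6=2
A + B = {0, 2, 9, 12, 13, 15, 18}, so |A + B| = 7.
Verify: 7 ≥ 5? Yes ✓.

CD lower bound = 5, actual |A + B| = 7.


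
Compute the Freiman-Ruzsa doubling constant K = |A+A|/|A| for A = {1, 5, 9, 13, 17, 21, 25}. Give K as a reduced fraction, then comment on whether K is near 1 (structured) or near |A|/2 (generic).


|A| = 7.
Compute A + A by enumerating all 49 pairs.
A + A = {2, 6, 10, 14, 18, 22, 26, 30, 34, 38, 42, 46, 50}, so |A + A| = 13.
K = |A + A| / |A| = 13/7 (already in lowest terms) ≈ 1.8571.
Reference: AP of size 7 gives K = 13/7 ≈ 1.8571; a fully generic set of size 7 gives K ≈ 4.0000.

|A| = 7, |A + A| = 13, K = 13/7.


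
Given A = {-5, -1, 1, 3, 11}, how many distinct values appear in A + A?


A + A = {a + a' : a, a' ∈ A}; |A| = 5.
General bounds: 2|A| - 1 ≤ |A + A| ≤ |A|(|A|+1)/2, i.e. 9 ≤ |A + A| ≤ 15.
Lower bound 2|A|-1 is attained iff A is an arithmetic progression.
Enumerate sums a + a' for a ≤ a' (symmetric, so this suffices):
a = -5: -5+-5=-10, -5+-1=-6, -5+1=-4, -5+3=-2, -5+11=6
a = -1: -1+-1=-2, -1+1=0, -1+3=2, -1+11=10
a = 1: 1+1=2, 1+3=4, 1+11=12
a = 3: 3+3=6, 3+11=14
a = 11: 11+11=22
Distinct sums: {-10, -6, -4, -2, 0, 2, 4, 6, 10, 12, 14, 22}
|A + A| = 12

|A + A| = 12


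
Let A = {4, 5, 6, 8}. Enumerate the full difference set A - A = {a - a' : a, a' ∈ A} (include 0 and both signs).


A - A = {a - a' : a, a' ∈ A}.
Compute a - a' for each ordered pair (a, a'):
a = 4: 4-4=0, 4-5=-1, 4-6=-2, 4-8=-4
a = 5: 5-4=1, 5-5=0, 5-6=-1, 5-8=-3
a = 6: 6-4=2, 6-5=1, 6-6=0, 6-8=-2
a = 8: 8-4=4, 8-5=3, 8-6=2, 8-8=0
Collecting distinct values (and noting 0 appears from a-a):
A - A = {-4, -3, -2, -1, 0, 1, 2, 3, 4}
|A - A| = 9

A - A = {-4, -3, -2, -1, 0, 1, 2, 3, 4}


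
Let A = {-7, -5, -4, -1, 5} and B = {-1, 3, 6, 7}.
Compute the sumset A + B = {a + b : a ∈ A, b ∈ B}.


A + B = {a + b : a ∈ A, b ∈ B}.
Enumerate all |A|·|B| = 5·4 = 20 pairs (a, b) and collect distinct sums.
a = -7: -7+-1=-8, -7+3=-4, -7+6=-1, -7+7=0
a = -5: -5+-1=-6, -5+3=-2, -5+6=1, -5+7=2
a = -4: -4+-1=-5, -4+3=-1, -4+6=2, -4+7=3
a = -1: -1+-1=-2, -1+3=2, -1+6=5, -1+7=6
a = 5: 5+-1=4, 5+3=8, 5+6=11, 5+7=12
Collecting distinct sums: A + B = {-8, -6, -5, -4, -2, -1, 0, 1, 2, 3, 4, 5, 6, 8, 11, 12}
|A + B| = 16

A + B = {-8, -6, -5, -4, -2, -1, 0, 1, 2, 3, 4, 5, 6, 8, 11, 12}


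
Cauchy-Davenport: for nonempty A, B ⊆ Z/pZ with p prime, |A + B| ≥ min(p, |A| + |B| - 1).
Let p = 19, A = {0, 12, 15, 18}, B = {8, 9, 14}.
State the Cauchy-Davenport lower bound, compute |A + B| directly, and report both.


Cauchy-Davenport: |A + B| ≥ min(p, |A| + |B| - 1) for A, B nonempty in Z/pZ.
|A| = 4, |B| = 3, p = 19.
CD lower bound = min(19, 4 + 3 - 1) = min(19, 6) = 6.
Compute A + B mod 19 directly:
a = 0: 0+8=8, 0+9=9, 0+14=14
a = 12: 12+8=1, 12+9=2, 12+14=7
a = 15: 15+8=4, 15+9=5, 15+14=10
a = 18: 18+8=7, 18+9=8, 18+14=13
A + B = {1, 2, 4, 5, 7, 8, 9, 10, 13, 14}, so |A + B| = 10.
Verify: 10 ≥ 6? Yes ✓.

CD lower bound = 6, actual |A + B| = 10.


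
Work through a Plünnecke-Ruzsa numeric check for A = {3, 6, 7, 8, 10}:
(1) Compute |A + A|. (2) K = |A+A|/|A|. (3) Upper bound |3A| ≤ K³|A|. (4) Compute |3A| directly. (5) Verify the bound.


|A| = 5.
Step 1: Compute A + A by enumerating all 25 pairs.
A + A = {6, 9, 10, 11, 12, 13, 14, 15, 16, 17, 18, 20}, so |A + A| = 12.
Step 2: Doubling constant K = |A + A|/|A| = 12/5 = 12/5 ≈ 2.4000.
Step 3: Plünnecke-Ruzsa gives |3A| ≤ K³·|A| = (2.4000)³ · 5 ≈ 69.1200.
Step 4: Compute 3A = A + A + A directly by enumerating all triples (a,b,c) ∈ A³; |3A| = 19.
Step 5: Check 19 ≤ 69.1200? Yes ✓.

K = 12/5, Plünnecke-Ruzsa bound K³|A| ≈ 69.1200, |3A| = 19, inequality holds.


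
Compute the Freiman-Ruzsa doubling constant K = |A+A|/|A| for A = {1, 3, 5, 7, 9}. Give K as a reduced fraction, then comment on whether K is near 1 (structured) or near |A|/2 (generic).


|A| = 5.
Compute A + A by enumerating all 25 pairs.
A + A = {2, 4, 6, 8, 10, 12, 14, 16, 18}, so |A + A| = 9.
K = |A + A| / |A| = 9/5 (already in lowest terms) ≈ 1.8000.
Reference: AP of size 5 gives K = 9/5 ≈ 1.8000; a fully generic set of size 5 gives K ≈ 3.0000.

|A| = 5, |A + A| = 9, K = 9/5.


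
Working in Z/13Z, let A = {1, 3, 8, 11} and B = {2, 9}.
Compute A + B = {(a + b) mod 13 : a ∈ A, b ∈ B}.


Work in Z/13Z: reduce every sum a + b modulo 13.
Enumerate all 8 pairs:
a = 1: 1+2=3, 1+9=10
a = 3: 3+2=5, 3+9=12
a = 8: 8+2=10, 8+9=4
a = 11: 11+2=0, 11+9=7
Distinct residues collected: {0, 3, 4, 5, 7, 10, 12}
|A + B| = 7 (out of 13 total residues).

A + B = {0, 3, 4, 5, 7, 10, 12}


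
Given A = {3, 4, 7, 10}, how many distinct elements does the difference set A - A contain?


A - A = {a - a' : a, a' ∈ A}; |A| = 4.
Bounds: 2|A|-1 ≤ |A - A| ≤ |A|² - |A| + 1, i.e. 7 ≤ |A - A| ≤ 13.
Note: 0 ∈ A - A always (from a - a). The set is symmetric: if d ∈ A - A then -d ∈ A - A.
Enumerate nonzero differences d = a - a' with a > a' (then include -d):
Positive differences: {1, 3, 4, 6, 7}
Full difference set: {0} ∪ (positive diffs) ∪ (negative diffs).
|A - A| = 1 + 2·5 = 11 (matches direct enumeration: 11).

|A - A| = 11


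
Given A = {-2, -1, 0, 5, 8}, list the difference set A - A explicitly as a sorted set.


A - A = {a - a' : a, a' ∈ A}.
Compute a - a' for each ordered pair (a, a'):
a = -2: -2--2=0, -2--1=-1, -2-0=-2, -2-5=-7, -2-8=-10
a = -1: -1--2=1, -1--1=0, -1-0=-1, -1-5=-6, -1-8=-9
a = 0: 0--2=2, 0--1=1, 0-0=0, 0-5=-5, 0-8=-8
a = 5: 5--2=7, 5--1=6, 5-0=5, 5-5=0, 5-8=-3
a = 8: 8--2=10, 8--1=9, 8-0=8, 8-5=3, 8-8=0
Collecting distinct values (and noting 0 appears from a-a):
A - A = {-10, -9, -8, -7, -6, -5, -3, -2, -1, 0, 1, 2, 3, 5, 6, 7, 8, 9, 10}
|A - A| = 19

A - A = {-10, -9, -8, -7, -6, -5, -3, -2, -1, 0, 1, 2, 3, 5, 6, 7, 8, 9, 10}


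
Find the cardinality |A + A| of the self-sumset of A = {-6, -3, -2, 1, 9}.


A + A = {a + a' : a, a' ∈ A}; |A| = 5.
General bounds: 2|A| - 1 ≤ |A + A| ≤ |A|(|A|+1)/2, i.e. 9 ≤ |A + A| ≤ 15.
Lower bound 2|A|-1 is attained iff A is an arithmetic progression.
Enumerate sums a + a' for a ≤ a' (symmetric, so this suffices):
a = -6: -6+-6=-12, -6+-3=-9, -6+-2=-8, -6+1=-5, -6+9=3
a = -3: -3+-3=-6, -3+-2=-5, -3+1=-2, -3+9=6
a = -2: -2+-2=-4, -2+1=-1, -2+9=7
a = 1: 1+1=2, 1+9=10
a = 9: 9+9=18
Distinct sums: {-12, -9, -8, -6, -5, -4, -2, -1, 2, 3, 6, 7, 10, 18}
|A + A| = 14

|A + A| = 14


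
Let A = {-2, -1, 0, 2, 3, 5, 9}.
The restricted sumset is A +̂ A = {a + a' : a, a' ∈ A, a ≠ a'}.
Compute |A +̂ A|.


Restricted sumset: A +̂ A = {a + a' : a ∈ A, a' ∈ A, a ≠ a'}.
Equivalently, take A + A and drop any sum 2a that is achievable ONLY as a + a for a ∈ A (i.e. sums representable only with equal summands).
Enumerate pairs (a, a') with a < a' (symmetric, so each unordered pair gives one sum; this covers all a ≠ a'):
  -2 + -1 = -3
  -2 + 0 = -2
  -2 + 2 = 0
  -2 + 3 = 1
  -2 + 5 = 3
  -2 + 9 = 7
  -1 + 0 = -1
  -1 + 2 = 1
  -1 + 3 = 2
  -1 + 5 = 4
  -1 + 9 = 8
  0 + 2 = 2
  0 + 3 = 3
  0 + 5 = 5
  0 + 9 = 9
  2 + 3 = 5
  2 + 5 = 7
  2 + 9 = 11
  3 + 5 = 8
  3 + 9 = 12
  5 + 9 = 14
Collected distinct sums: {-3, -2, -1, 0, 1, 2, 3, 4, 5, 7, 8, 9, 11, 12, 14}
|A +̂ A| = 15
(Reference bound: |A +̂ A| ≥ 2|A| - 3 for |A| ≥ 2, with |A| = 7 giving ≥ 11.)

|A +̂ A| = 15


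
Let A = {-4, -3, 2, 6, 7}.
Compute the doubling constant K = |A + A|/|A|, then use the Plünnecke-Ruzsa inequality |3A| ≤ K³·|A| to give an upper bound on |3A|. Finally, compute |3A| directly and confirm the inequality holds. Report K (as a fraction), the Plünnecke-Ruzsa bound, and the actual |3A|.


|A| = 5.
Step 1: Compute A + A by enumerating all 25 pairs.
A + A = {-8, -7, -6, -2, -1, 2, 3, 4, 8, 9, 12, 13, 14}, so |A + A| = 13.
Step 2: Doubling constant K = |A + A|/|A| = 13/5 = 13/5 ≈ 2.6000.
Step 3: Plünnecke-Ruzsa gives |3A| ≤ K³·|A| = (2.6000)³ · 5 ≈ 87.8800.
Step 4: Compute 3A = A + A + A directly by enumerating all triples (a,b,c) ∈ A³; |3A| = 25.
Step 5: Check 25 ≤ 87.8800? Yes ✓.

K = 13/5, Plünnecke-Ruzsa bound K³|A| ≈ 87.8800, |3A| = 25, inequality holds.


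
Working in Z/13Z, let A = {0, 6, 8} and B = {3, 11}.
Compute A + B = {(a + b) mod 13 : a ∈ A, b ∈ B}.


Work in Z/13Z: reduce every sum a + b modulo 13.
Enumerate all 6 pairs:
a = 0: 0+3=3, 0+11=11
a = 6: 6+3=9, 6+11=4
a = 8: 8+3=11, 8+11=6
Distinct residues collected: {3, 4, 6, 9, 11}
|A + B| = 5 (out of 13 total residues).

A + B = {3, 4, 6, 9, 11}


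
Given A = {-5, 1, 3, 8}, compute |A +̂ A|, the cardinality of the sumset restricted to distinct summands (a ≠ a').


Restricted sumset: A +̂ A = {a + a' : a ∈ A, a' ∈ A, a ≠ a'}.
Equivalently, take A + A and drop any sum 2a that is achievable ONLY as a + a for a ∈ A (i.e. sums representable only with equal summands).
Enumerate pairs (a, a') with a < a' (symmetric, so each unordered pair gives one sum; this covers all a ≠ a'):
  -5 + 1 = -4
  -5 + 3 = -2
  -5 + 8 = 3
  1 + 3 = 4
  1 + 8 = 9
  3 + 8 = 11
Collected distinct sums: {-4, -2, 3, 4, 9, 11}
|A +̂ A| = 6
(Reference bound: |A +̂ A| ≥ 2|A| - 3 for |A| ≥ 2, with |A| = 4 giving ≥ 5.)

|A +̂ A| = 6


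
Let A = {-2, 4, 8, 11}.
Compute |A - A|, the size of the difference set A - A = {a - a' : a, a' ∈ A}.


A - A = {a - a' : a, a' ∈ A}; |A| = 4.
Bounds: 2|A|-1 ≤ |A - A| ≤ |A|² - |A| + 1, i.e. 7 ≤ |A - A| ≤ 13.
Note: 0 ∈ A - A always (from a - a). The set is symmetric: if d ∈ A - A then -d ∈ A - A.
Enumerate nonzero differences d = a - a' with a > a' (then include -d):
Positive differences: {3, 4, 6, 7, 10, 13}
Full difference set: {0} ∪ (positive diffs) ∪ (negative diffs).
|A - A| = 1 + 2·6 = 13 (matches direct enumeration: 13).

|A - A| = 13


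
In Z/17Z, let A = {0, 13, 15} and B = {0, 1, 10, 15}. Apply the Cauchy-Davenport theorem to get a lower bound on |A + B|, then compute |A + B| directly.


Cauchy-Davenport: |A + B| ≥ min(p, |A| + |B| - 1) for A, B nonempty in Z/pZ.
|A| = 3, |B| = 4, p = 17.
CD lower bound = min(17, 3 + 4 - 1) = min(17, 6) = 6.
Compute A + B mod 17 directly:
a = 0: 0+0=0, 0+1=1, 0+10=10, 0+15=15
a = 13: 13+0=13, 13+1=14, 13+10=6, 13+15=11
a = 15: 15+0=15, 15+1=16, 15+10=8, 15+15=13
A + B = {0, 1, 6, 8, 10, 11, 13, 14, 15, 16}, so |A + B| = 10.
Verify: 10 ≥ 6? Yes ✓.

CD lower bound = 6, actual |A + B| = 10.


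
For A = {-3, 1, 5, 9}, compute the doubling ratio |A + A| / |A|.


|A| = 4.
Compute A + A by enumerating all 16 pairs.
A + A = {-6, -2, 2, 6, 10, 14, 18}, so |A + A| = 7.
K = |A + A| / |A| = 7/4 (already in lowest terms) ≈ 1.7500.
Reference: AP of size 4 gives K = 7/4 ≈ 1.7500; a fully generic set of size 4 gives K ≈ 2.5000.

|A| = 4, |A + A| = 7, K = 7/4.


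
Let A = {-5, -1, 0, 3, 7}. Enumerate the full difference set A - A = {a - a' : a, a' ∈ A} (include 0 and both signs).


A - A = {a - a' : a, a' ∈ A}.
Compute a - a' for each ordered pair (a, a'):
a = -5: -5--5=0, -5--1=-4, -5-0=-5, -5-3=-8, -5-7=-12
a = -1: -1--5=4, -1--1=0, -1-0=-1, -1-3=-4, -1-7=-8
a = 0: 0--5=5, 0--1=1, 0-0=0, 0-3=-3, 0-7=-7
a = 3: 3--5=8, 3--1=4, 3-0=3, 3-3=0, 3-7=-4
a = 7: 7--5=12, 7--1=8, 7-0=7, 7-3=4, 7-7=0
Collecting distinct values (and noting 0 appears from a-a):
A - A = {-12, -8, -7, -5, -4, -3, -1, 0, 1, 3, 4, 5, 7, 8, 12}
|A - A| = 15

A - A = {-12, -8, -7, -5, -4, -3, -1, 0, 1, 3, 4, 5, 7, 8, 12}


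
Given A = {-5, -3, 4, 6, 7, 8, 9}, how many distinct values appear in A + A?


A + A = {a + a' : a, a' ∈ A}; |A| = 7.
General bounds: 2|A| - 1 ≤ |A + A| ≤ |A|(|A|+1)/2, i.e. 13 ≤ |A + A| ≤ 28.
Lower bound 2|A|-1 is attained iff A is an arithmetic progression.
Enumerate sums a + a' for a ≤ a' (symmetric, so this suffices):
a = -5: -5+-5=-10, -5+-3=-8, -5+4=-1, -5+6=1, -5+7=2, -5+8=3, -5+9=4
a = -3: -3+-3=-6, -3+4=1, -3+6=3, -3+7=4, -3+8=5, -3+9=6
a = 4: 4+4=8, 4+6=10, 4+7=11, 4+8=12, 4+9=13
a = 6: 6+6=12, 6+7=13, 6+8=14, 6+9=15
a = 7: 7+7=14, 7+8=15, 7+9=16
a = 8: 8+8=16, 8+9=17
a = 9: 9+9=18
Distinct sums: {-10, -8, -6, -1, 1, 2, 3, 4, 5, 6, 8, 10, 11, 12, 13, 14, 15, 16, 17, 18}
|A + A| = 20

|A + A| = 20
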